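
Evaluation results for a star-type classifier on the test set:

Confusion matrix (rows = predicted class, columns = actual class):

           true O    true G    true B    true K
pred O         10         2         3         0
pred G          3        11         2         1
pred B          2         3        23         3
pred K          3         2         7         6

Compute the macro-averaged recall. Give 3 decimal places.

0.606

Per-class recall (TP/(TP+FN)):
  O: TP=10, FN=3+2+3=8 → 10/18 = 0.5556
  G: TP=11, FN=2+3+2=7 → 11/18 = 0.6111
  B: TP=23, FN=3+2+7=12 → 23/35 = 0.6571
  K: TP=6, FN=0+1+3=4 → 6/10 = 0.6000
Macro-recall = mean = (0.5556 + 0.6111 + 0.6571 + 0.6000) / 4 = 0.606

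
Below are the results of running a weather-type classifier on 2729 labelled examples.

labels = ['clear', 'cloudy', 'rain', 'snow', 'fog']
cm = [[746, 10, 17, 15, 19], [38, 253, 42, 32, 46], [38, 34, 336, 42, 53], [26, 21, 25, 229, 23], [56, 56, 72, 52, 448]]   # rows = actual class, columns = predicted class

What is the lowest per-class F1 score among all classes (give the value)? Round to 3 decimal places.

0.645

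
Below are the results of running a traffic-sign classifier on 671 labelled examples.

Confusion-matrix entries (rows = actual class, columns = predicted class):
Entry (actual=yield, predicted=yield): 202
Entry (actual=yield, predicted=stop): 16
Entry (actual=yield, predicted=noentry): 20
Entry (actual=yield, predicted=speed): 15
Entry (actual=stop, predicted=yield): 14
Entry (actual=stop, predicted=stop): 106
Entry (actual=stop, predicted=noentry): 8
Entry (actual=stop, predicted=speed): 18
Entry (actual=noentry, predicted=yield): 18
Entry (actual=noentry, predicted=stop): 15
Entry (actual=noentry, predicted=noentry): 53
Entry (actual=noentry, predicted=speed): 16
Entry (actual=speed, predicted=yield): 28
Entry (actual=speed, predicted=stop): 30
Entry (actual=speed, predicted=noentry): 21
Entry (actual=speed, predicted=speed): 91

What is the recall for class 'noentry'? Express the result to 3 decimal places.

0.520

One-vs-rest for 'noentry': TP = diagonal; FP = other classes predicted 'noentry'; FN = 'noentry' predicted as other.
recall = TP/(TP+FN).
noentry: TP=53, FN=18+15+16=49 → 53/102 = 0.5196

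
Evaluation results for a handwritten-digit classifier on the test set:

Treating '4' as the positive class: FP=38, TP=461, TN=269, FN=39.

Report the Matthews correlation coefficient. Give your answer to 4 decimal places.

0.7977

MCC = (TP·TN − FP·FN) / √((TP+FP)(TP+FN)(TN+FP)(TN+FN))
Numerator = 461·269 − 38·39 = 122527
Denominator = √(499·500·307·308) = √23591722000 = 153595.9700
MCC = 122527 / 153595.9700 = 0.7977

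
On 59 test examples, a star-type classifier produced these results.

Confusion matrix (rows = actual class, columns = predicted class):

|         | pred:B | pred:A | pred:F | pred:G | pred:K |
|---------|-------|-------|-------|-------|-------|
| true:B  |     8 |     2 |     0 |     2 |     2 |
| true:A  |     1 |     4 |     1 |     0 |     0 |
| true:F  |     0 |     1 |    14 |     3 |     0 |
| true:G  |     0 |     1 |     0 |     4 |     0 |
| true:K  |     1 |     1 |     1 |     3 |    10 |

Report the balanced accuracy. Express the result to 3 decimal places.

Balanced accuracy = mean of per-class recall.
  B: recall = 8/14 = 0.5714
  A: recall = 4/6 = 0.6667
  F: recall = 14/18 = 0.7778
  G: recall = 4/5 = 0.8000
  K: recall = 10/16 = 0.6250
Mean = (0.5714 + 0.6667 + 0.7778 + 0.8000 + 0.6250) / 5 = 0.688

0.688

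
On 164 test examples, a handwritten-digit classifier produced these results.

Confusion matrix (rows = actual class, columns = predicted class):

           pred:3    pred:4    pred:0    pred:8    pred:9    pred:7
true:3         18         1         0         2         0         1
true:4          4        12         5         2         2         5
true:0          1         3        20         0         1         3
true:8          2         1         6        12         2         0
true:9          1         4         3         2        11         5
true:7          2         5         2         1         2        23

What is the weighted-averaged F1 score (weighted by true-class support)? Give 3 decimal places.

Per-class F1 score (2·TP/(2·TP+FP+FN)):
  3: TP=18, FP=4+1+2+1+2=10, FN=1+0+2+0+1=4 → 36/50 = 0.7200
  4: TP=12, FP=1+3+1+4+5=14, FN=4+5+2+2+5=18 → 24/56 = 0.4286
  0: TP=20, FP=0+5+6+3+2=16, FN=1+3+0+1+3=8 → 40/64 = 0.6250
  8: TP=12, FP=2+2+0+2+1=7, FN=2+1+6+2+0=11 → 24/42 = 0.5714
  9: TP=11, FP=0+2+1+2+2=7, FN=1+4+3+2+5=15 → 22/44 = 0.5000
  7: TP=23, FP=1+5+3+0+5=14, FN=2+5+2+1+2=12 → 46/72 = 0.6389
Weighted-F1 score = Σ (supportᵢ/N)·F1 scoreᵢ with N=164: (22/164)·0.7200 + (30/164)·0.4286 + (28/164)·0.6250 + (23/164)·0.5714 + (26/164)·0.5000 + (35/164)·0.6389 = 0.577

0.577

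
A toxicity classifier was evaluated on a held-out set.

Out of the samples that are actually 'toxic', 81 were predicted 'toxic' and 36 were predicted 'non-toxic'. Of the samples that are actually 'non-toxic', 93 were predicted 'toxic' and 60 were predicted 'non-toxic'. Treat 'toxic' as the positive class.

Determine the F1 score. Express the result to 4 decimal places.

0.5567

Precision = TP/(TP+FP) = 81/174 = 0.4655
Recall = TP/(TP+FN) = 81/117 = 0.6923
F1 = 2·TP/(2·TP+FP+FN) = 162/291 = 0.5567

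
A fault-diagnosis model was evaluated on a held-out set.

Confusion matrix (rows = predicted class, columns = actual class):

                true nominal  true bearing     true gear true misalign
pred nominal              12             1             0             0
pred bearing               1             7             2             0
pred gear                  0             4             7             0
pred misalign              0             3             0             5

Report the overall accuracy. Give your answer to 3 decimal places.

0.738

Accuracy = trace / total = (12+7+7+5=31) / 42 = 31/42 = 0.738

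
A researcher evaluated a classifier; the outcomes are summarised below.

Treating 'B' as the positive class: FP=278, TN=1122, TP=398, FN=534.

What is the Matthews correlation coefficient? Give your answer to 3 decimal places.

0.247

MCC = (TP·TN − FP·FN) / √((TP+FP)(TP+FN)(TN+FP)(TN+FN))
Numerator = 398·1122 − 278·534 = 298104
Denominator = √(676·932·1400·1656) = √1460666188800 = 1208580.2368
MCC = 298104 / 1208580.2368 = 0.247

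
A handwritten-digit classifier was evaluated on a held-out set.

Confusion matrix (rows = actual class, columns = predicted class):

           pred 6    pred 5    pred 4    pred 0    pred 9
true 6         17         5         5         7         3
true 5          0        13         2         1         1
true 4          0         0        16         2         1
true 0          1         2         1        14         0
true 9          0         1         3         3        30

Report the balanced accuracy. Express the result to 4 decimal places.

Balanced accuracy = mean of per-class recall.
  6: recall = 17/37 = 0.45946
  5: recall = 13/17 = 0.76471
  4: recall = 16/19 = 0.84211
  0: recall = 14/18 = 0.77778
  9: recall = 30/37 = 0.81081
Mean = (0.45946 + 0.76471 + 0.84211 + 0.77778 + 0.81081) / 5 = 0.7310

0.7310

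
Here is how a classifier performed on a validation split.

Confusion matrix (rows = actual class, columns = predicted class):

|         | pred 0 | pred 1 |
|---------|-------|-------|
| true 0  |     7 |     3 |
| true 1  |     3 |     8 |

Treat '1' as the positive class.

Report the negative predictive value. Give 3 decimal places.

0.700

NPV = TN/(TN+FN) = 7/(7+3) = 0.700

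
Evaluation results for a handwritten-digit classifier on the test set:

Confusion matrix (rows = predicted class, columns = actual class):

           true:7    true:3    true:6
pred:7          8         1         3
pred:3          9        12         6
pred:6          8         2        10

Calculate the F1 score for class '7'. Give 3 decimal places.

0.432

One-vs-rest for '7': TP = diagonal; FP = other classes predicted '7'; FN = '7' predicted as other.
F1 score = 2·TP/(2·TP+FP+FN).
7: TP=8, FP=1+3=4, FN=9+8=17 → 16/37 = 0.4324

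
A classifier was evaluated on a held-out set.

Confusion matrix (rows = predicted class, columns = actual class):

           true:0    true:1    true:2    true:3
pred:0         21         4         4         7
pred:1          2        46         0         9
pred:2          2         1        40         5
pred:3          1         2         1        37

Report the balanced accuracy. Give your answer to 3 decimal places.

0.801

Balanced accuracy = mean of per-class recall.
  0: recall = 21/26 = 0.8077
  1: recall = 46/53 = 0.8679
  2: recall = 40/45 = 0.8889
  3: recall = 37/58 = 0.6379
Mean = (0.8077 + 0.8679 + 0.8889 + 0.6379) / 4 = 0.801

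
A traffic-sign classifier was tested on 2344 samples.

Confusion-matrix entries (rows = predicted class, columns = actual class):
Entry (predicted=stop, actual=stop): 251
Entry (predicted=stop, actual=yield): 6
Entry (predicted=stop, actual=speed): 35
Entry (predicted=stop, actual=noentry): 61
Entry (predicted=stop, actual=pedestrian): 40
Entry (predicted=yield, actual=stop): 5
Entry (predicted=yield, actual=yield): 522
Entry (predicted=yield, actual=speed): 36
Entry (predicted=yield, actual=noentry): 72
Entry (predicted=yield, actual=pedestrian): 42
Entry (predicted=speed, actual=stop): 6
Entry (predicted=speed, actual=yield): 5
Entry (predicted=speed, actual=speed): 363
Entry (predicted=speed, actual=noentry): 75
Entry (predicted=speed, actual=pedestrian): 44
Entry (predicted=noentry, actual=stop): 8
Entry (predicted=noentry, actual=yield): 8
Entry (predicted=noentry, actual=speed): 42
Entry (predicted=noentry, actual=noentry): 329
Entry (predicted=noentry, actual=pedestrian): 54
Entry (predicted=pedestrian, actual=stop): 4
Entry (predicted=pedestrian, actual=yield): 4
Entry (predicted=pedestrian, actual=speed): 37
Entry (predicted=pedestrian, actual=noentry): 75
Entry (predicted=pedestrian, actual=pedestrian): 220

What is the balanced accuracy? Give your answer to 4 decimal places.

0.7338

Balanced accuracy = mean of per-class recall.
  stop: recall = 251/274 = 0.91606
  yield: recall = 522/545 = 0.95780
  speed: recall = 363/513 = 0.70760
  noentry: recall = 329/612 = 0.53758
  pedestrian: recall = 220/400 = 0.55000
Mean = (0.91606 + 0.95780 + 0.70760 + 0.53758 + 0.55000) / 5 = 0.7338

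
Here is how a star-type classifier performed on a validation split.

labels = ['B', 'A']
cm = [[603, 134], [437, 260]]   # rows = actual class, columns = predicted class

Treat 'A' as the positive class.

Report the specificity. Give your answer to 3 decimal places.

0.818

Specificity = TN/(TN+FP) = 603/(603+134) = 0.818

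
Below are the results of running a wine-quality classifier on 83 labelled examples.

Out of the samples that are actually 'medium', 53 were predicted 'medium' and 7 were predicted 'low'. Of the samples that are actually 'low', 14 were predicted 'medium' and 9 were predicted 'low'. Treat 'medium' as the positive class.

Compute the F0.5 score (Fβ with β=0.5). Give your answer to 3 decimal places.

0.808

Fβ = (1+β²)·TP / ((1+β²)·TP + β²·FN + FP), with β²=1/4
= 1.25·53 / (1.25·53 + 0.25·7 + 14) = 0.808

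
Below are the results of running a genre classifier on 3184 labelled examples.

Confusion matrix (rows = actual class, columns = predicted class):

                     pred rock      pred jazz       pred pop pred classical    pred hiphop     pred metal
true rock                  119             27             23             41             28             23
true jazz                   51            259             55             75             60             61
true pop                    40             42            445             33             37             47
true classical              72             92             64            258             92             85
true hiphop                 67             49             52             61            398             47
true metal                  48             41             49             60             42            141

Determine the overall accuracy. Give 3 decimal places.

0.509

Accuracy = trace / total = (119+259+445+258+398+141=1620) / 3184 = 1620/3184 = 0.509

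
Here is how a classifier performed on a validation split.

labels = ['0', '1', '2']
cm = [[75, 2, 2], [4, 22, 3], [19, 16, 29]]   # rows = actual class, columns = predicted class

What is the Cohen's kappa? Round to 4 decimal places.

0.5725

Observed agreement pₒ = trace/N = 126/172 = 0.73256
Expected agreement pₑ = Σ (rowᵢ·colᵢ)/N² = (79·98 + 29·40 + 64·34)/172² = 0.37446
κ = (pₒ − pₑ)/(1 − pₑ) = (0.73256 − 0.37446)/(1 − 0.37446) = 0.5725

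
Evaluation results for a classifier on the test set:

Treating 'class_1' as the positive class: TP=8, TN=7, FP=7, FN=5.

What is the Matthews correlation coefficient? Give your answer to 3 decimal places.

0.116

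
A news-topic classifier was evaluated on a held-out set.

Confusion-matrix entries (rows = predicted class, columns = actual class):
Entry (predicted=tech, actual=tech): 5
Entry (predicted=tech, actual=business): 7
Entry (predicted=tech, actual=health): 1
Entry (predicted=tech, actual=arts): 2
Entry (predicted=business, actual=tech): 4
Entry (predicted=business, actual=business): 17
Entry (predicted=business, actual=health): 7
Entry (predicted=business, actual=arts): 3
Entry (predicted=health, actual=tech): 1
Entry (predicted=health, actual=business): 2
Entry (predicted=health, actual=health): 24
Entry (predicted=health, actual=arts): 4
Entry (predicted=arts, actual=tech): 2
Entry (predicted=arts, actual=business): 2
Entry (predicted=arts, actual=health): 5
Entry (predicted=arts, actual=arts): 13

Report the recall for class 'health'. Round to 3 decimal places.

One-vs-rest for 'health': TP = diagonal; FP = other classes predicted 'health'; FN = 'health' predicted as other.
recall = TP/(TP+FN).
health: TP=24, FN=1+7+5=13 → 24/37 = 0.6486

0.649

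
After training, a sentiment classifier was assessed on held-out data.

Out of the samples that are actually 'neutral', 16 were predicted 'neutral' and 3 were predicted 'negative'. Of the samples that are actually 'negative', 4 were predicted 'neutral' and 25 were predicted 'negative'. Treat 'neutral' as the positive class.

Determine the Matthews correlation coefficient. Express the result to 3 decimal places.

0.698

MCC = (TP·TN − FP·FN) / √((TP+FP)(TP+FN)(TN+FP)(TN+FN))
Numerator = 16·25 − 4·3 = 388
Denominator = √(20·19·29·28) = √308560 = 555.4818
MCC = 388 / 555.4818 = 0.698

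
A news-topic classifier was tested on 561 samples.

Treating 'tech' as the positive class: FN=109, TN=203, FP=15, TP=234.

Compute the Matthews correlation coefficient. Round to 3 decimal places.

0.602

MCC = (TP·TN − FP·FN) / √((TP+FP)(TP+FN)(TN+FP)(TN+FN))
Numerator = 234·203 − 15·109 = 45867
Denominator = √(249·343·218·312) = √5809042512 = 76217.0749
MCC = 45867 / 76217.0749 = 0.602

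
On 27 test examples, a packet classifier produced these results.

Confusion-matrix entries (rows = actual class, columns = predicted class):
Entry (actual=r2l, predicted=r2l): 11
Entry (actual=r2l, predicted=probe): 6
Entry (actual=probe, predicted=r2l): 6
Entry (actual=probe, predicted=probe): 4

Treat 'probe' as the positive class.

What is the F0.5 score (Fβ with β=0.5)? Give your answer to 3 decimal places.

0.400

Fβ = (1+β²)·TP / ((1+β²)·TP + β²·FN + FP), with β²=1/4
= 1.25·4 / (1.25·4 + 0.25·6 + 6) = 0.400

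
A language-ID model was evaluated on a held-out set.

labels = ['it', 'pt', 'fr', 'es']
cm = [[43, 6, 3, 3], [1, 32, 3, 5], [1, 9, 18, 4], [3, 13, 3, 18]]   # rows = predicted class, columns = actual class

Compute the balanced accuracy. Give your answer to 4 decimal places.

0.6740

Balanced accuracy = mean of per-class recall.
  it: recall = 43/48 = 0.89583
  pt: recall = 32/60 = 0.53333
  fr: recall = 18/27 = 0.66667
  es: recall = 18/30 = 0.60000
Mean = (0.89583 + 0.53333 + 0.66667 + 0.60000) / 4 = 0.6740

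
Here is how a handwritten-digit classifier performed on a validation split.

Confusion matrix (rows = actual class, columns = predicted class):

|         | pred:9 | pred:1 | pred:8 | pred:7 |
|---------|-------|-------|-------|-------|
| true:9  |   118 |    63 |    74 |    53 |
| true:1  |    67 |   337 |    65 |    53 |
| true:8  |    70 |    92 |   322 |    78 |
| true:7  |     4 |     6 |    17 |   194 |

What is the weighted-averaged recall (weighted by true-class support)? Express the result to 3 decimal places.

0.602

Per-class recall (TP/(TP+FN)):
  9: TP=118, FN=63+74+53=190 → 118/308 = 0.3831
  1: TP=337, FN=67+65+53=185 → 337/522 = 0.6456
  8: TP=322, FN=70+92+78=240 → 322/562 = 0.5730
  7: TP=194, FN=4+6+17=27 → 194/221 = 0.8778
Weighted-recall = Σ (supportᵢ/N)·recallᵢ with N=1613: (308/1613)·0.3831 + (522/1613)·0.6456 + (562/1613)·0.5730 + (221/1613)·0.8778 = 0.602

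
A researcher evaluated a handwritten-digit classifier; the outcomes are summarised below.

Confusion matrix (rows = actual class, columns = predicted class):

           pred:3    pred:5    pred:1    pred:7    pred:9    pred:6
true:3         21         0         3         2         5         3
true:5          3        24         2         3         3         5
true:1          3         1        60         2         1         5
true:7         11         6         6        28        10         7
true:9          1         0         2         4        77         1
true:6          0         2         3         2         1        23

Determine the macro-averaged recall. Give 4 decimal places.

Per-class recall (TP/(TP+FN)):
  3: TP=21, FN=0+3+2+5+3=13 → 21/34 = 0.61765
  5: TP=24, FN=3+2+3+3+5=16 → 24/40 = 0.60000
  1: TP=60, FN=3+1+2+1+5=12 → 60/72 = 0.83333
  7: TP=28, FN=11+6+6+10+7=40 → 28/68 = 0.41176
  9: TP=77, FN=1+0+2+4+1=8 → 77/85 = 0.90588
  6: TP=23, FN=0+2+3+2+1=8 → 23/31 = 0.74194
Macro-recall = mean = (0.61765 + 0.60000 + 0.83333 + 0.41176 + 0.90588 + 0.74194) / 6 = 0.6851

0.6851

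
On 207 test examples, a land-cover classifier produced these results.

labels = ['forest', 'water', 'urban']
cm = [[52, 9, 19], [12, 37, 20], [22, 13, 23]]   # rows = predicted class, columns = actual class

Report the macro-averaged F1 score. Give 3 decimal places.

Per-class F1 score (2·TP/(2·TP+FP+FN)):
  forest: TP=52, FP=9+19=28, FN=12+22=34 → 104/166 = 0.6265
  water: TP=37, FP=12+20=32, FN=9+13=22 → 74/128 = 0.5781
  urban: TP=23, FP=22+13=35, FN=19+20=39 → 46/120 = 0.3833
Macro-F1 score = mean = (0.6265 + 0.5781 + 0.3833) / 3 = 0.529

0.529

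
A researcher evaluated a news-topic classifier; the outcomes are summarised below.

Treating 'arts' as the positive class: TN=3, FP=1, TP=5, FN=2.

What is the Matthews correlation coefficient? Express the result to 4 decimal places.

MCC = (TP·TN − FP·FN) / √((TP+FP)(TP+FN)(TN+FP)(TN+FN))
Numerator = 5·3 − 1·2 = 13
Denominator = √(6·7·4·5) = √840 = 28.9828
MCC = 13 / 28.9828 = 0.4485

0.4485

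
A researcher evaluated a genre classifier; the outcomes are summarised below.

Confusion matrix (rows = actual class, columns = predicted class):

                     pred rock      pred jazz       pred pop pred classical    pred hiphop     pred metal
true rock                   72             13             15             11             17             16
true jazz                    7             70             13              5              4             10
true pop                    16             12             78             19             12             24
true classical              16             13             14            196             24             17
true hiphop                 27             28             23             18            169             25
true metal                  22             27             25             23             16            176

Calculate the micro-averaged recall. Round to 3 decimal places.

0.598

Micro-averaging pools counts across classes: ΣTP=761, ΣFP=512, ΣFN=512.
Micro-recall = TP/(TP+FN) on pooled counts = 0.598 (equals overall accuracy in single-label multiclass).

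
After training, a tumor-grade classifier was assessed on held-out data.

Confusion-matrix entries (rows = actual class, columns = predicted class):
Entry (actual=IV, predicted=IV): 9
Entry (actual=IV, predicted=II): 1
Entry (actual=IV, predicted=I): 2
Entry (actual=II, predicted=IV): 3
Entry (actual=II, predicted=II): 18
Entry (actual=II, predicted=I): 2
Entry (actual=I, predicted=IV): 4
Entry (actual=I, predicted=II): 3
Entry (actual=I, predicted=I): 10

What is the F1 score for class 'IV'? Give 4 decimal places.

0.6429

Treat 'IV' as positive and all other classes as negative.
F1 score = 2·TP/(2·TP+FP+FN).
IV: TP=9, FP=3+4=7, FN=1+2=3 → 18/28 = 0.64286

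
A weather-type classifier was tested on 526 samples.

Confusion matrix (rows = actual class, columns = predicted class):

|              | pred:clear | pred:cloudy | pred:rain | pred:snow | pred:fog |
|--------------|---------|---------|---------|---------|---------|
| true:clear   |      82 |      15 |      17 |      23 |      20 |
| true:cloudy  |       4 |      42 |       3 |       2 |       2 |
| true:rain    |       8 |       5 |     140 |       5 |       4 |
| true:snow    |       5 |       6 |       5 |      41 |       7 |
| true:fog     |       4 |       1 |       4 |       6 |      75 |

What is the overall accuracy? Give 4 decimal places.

Accuracy = trace / total = (82+42+140+41+75=380) / 526 = 380/526 = 0.7224

0.7224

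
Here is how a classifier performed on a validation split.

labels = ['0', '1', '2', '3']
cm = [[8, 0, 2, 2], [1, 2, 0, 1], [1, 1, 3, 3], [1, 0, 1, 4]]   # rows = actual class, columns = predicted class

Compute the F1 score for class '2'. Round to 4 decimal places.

One-vs-rest for '2': TP = diagonal; FP = other classes predicted '2'; FN = '2' predicted as other.
F1 score = 2·TP/(2·TP+FP+FN).
2: TP=3, FP=2+0+1=3, FN=1+1+3=5 → 6/14 = 0.42857

0.4286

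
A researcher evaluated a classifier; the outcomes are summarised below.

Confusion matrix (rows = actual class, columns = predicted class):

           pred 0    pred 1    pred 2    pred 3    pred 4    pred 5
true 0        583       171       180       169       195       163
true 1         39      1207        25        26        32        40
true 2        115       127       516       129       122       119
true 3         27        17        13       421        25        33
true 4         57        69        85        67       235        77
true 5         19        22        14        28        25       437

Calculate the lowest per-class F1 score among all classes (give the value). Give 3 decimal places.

Per-class F1 score (2·TP/(2·TP+FP+FN)):
  0: TP=583, FP=39+115+27+57+19=257, FN=171+180+169+195+163=878 → 1166/2301 = 0.5067
  1: TP=1207, FP=171+127+17+69+22=406, FN=39+25+26+32+40=162 → 2414/2982 = 0.8095
  2: TP=516, FP=180+25+13+85+14=317, FN=115+127+129+122+119=612 → 1032/1961 = 0.5263
  3: TP=421, FP=169+26+129+67+28=419, FN=27+17+13+25+33=115 → 842/1376 = 0.6119
  4: TP=235, FP=195+32+122+25+25=399, FN=57+69+85+67+77=355 → 470/1224 = 0.3840
  5: TP=437, FP=163+40+119+33+77=432, FN=19+22+14+28+25=108 → 874/1414 = 0.6181
Lowest is class '4' with F1 score = 0.384.

0.384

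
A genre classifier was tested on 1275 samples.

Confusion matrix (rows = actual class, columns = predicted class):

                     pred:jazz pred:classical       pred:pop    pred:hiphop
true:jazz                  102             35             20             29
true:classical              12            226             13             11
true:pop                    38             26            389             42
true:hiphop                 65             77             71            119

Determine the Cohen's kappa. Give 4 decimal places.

Observed agreement pₒ = trace/N = 836/1275 = 0.65569
Expected agreement pₑ = Σ (rowᵢ·colᵢ)/N² = (186·217 + 262·364 + 495·493 + 332·201)/1275² = 0.27466
κ = (pₒ − pₑ)/(1 − pₑ) = (0.65569 − 0.27466)/(1 − 0.27466) = 0.5253

0.5253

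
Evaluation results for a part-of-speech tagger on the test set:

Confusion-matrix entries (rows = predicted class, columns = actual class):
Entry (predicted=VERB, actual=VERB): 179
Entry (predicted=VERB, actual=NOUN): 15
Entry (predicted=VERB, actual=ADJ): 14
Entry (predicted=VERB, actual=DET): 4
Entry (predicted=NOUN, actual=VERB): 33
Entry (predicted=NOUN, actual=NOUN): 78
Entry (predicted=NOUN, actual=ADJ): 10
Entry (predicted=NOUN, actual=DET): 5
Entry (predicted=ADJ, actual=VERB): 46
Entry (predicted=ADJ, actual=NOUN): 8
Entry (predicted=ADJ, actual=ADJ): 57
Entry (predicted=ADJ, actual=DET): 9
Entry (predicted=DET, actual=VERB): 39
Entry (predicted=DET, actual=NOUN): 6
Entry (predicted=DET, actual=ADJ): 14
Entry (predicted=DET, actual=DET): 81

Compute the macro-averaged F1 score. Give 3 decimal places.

Per-class F1 score (2·TP/(2·TP+FP+FN)):
  VERB: TP=179, FP=15+14+4=33, FN=33+46+39=118 → 358/509 = 0.7033
  NOUN: TP=78, FP=33+10+5=48, FN=15+8+6=29 → 156/233 = 0.6695
  ADJ: TP=57, FP=46+8+9=63, FN=14+10+14=38 → 114/215 = 0.5302
  DET: TP=81, FP=39+6+14=59, FN=4+5+9=18 → 162/239 = 0.6778
Macro-F1 score = mean = (0.7033 + 0.6695 + 0.5302 + 0.6778) / 4 = 0.645

0.645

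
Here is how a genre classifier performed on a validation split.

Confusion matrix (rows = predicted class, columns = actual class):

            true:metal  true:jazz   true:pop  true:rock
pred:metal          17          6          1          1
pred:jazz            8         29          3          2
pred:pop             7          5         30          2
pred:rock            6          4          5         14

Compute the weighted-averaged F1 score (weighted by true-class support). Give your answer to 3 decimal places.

0.639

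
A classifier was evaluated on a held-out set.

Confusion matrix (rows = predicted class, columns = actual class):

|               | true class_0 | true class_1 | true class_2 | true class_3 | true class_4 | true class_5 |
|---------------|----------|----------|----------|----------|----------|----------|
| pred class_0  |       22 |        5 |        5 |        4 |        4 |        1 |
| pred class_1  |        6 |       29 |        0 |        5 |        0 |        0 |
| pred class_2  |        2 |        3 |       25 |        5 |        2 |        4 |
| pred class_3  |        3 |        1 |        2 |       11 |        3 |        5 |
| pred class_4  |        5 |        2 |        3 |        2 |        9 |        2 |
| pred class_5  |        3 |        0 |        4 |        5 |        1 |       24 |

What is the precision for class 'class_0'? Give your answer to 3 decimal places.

0.537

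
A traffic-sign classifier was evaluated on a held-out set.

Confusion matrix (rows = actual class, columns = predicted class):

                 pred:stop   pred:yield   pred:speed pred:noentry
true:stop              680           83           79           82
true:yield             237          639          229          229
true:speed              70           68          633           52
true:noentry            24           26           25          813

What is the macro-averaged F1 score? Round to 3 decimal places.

0.698

Per-class F1 score (2·TP/(2·TP+FP+FN)):
  stop: TP=680, FP=237+70+24=331, FN=83+79+82=244 → 1360/1935 = 0.7028
  yield: TP=639, FP=83+68+26=177, FN=237+229+229=695 → 1278/2150 = 0.5944
  speed: TP=633, FP=79+229+25=333, FN=70+68+52=190 → 1266/1789 = 0.7077
  noentry: TP=813, FP=82+229+52=363, FN=24+26+25=75 → 1626/2064 = 0.7878
Macro-F1 score = mean = (0.7028 + 0.5944 + 0.7077 + 0.7878) / 4 = 0.698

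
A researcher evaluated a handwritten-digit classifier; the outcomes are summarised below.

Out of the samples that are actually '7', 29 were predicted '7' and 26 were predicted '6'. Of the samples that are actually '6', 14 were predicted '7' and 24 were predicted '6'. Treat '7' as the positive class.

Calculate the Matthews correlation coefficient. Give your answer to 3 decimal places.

0.157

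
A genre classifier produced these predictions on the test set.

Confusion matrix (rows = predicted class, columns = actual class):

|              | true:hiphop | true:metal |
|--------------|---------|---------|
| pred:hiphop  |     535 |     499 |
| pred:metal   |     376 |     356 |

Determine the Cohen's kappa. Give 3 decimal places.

0.004

Observed agreement pₒ = trace/N = 891/1766 = 0.5045
Expected agreement pₑ = Σ (rowᵢ·colᵢ)/N² = (911·1034 + 855·732)/1766² = 0.5027
κ = (pₒ − pₑ)/(1 − pₑ) = (0.5045 − 0.5027)/(1 − 0.5027) = 0.004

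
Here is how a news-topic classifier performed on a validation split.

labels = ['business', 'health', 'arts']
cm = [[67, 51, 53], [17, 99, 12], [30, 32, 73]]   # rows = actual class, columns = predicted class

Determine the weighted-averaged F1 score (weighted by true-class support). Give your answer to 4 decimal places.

0.5400

Per-class F1 score (2·TP/(2·TP+FP+FN)):
  business: TP=67, FP=17+30=47, FN=51+53=104 → 134/285 = 0.47018
  health: TP=99, FP=51+32=83, FN=17+12=29 → 198/310 = 0.63871
  arts: TP=73, FP=53+12=65, FN=30+32=62 → 146/273 = 0.53480
Weighted-F1 score = Σ (supportᵢ/N)·F1 scoreᵢ with N=434: (171/434)·0.47018 + (128/434)·0.63871 + (135/434)·0.53480 = 0.5400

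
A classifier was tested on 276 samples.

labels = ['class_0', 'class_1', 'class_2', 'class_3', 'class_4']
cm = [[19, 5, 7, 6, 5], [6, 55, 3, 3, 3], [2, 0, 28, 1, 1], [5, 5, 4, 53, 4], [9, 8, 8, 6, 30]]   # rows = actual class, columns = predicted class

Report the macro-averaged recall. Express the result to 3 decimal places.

0.670

Per-class recall (TP/(TP+FN)):
  class_0: TP=19, FN=5+7+6+5=23 → 19/42 = 0.4524
  class_1: TP=55, FN=6+3+3+3=15 → 55/70 = 0.7857
  class_2: TP=28, FN=2+0+1+1=4 → 28/32 = 0.8750
  class_3: TP=53, FN=5+5+4+4=18 → 53/71 = 0.7465
  class_4: TP=30, FN=9+8+8+6=31 → 30/61 = 0.4918
Macro-recall = mean = (0.4524 + 0.7857 + 0.8750 + 0.7465 + 0.4918) / 5 = 0.670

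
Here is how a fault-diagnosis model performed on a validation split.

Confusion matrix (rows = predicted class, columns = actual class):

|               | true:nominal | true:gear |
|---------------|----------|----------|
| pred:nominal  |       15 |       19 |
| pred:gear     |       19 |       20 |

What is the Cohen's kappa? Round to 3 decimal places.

-0.046

Observed agreement pₒ = trace/N = 35/73 = 0.4795
Expected agreement pₑ = Σ (rowᵢ·colᵢ)/N² = (34·34 + 39·39)/73² = 0.5023
κ = (pₒ − pₑ)/(1 − pₑ) = (0.4795 − 0.5023)/(1 − 0.5023) = -0.046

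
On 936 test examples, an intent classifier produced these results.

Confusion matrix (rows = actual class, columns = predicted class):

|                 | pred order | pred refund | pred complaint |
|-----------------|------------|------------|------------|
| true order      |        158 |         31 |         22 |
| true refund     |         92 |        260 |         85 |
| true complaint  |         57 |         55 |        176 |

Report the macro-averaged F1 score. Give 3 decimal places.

Per-class F1 score (2·TP/(2·TP+FP+FN)):
  order: TP=158, FP=92+57=149, FN=31+22=53 → 316/518 = 0.6100
  refund: TP=260, FP=31+55=86, FN=92+85=177 → 520/783 = 0.6641
  complaint: TP=176, FP=22+85=107, FN=57+55=112 → 352/571 = 0.6165
Macro-F1 score = mean = (0.6100 + 0.6641 + 0.6165) / 3 = 0.630

0.630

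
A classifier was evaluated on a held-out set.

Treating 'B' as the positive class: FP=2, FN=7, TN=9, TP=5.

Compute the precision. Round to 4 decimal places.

Precision = TP/(TP+FP) = 5/(5+2) = 5/7 = 0.7143

0.7143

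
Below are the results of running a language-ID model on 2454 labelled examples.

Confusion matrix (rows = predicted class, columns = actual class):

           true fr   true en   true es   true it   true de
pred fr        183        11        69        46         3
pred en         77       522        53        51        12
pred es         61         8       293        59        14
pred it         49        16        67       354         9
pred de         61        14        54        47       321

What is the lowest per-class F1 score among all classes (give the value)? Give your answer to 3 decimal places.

Per-class F1 score (2·TP/(2·TP+FP+FN)):
  fr: TP=183, FP=11+69+46+3=129, FN=77+61+49+61=248 → 366/743 = 0.4926
  en: TP=522, FP=77+53+51+12=193, FN=11+8+16+14=49 → 1044/1286 = 0.8118
  es: TP=293, FP=61+8+59+14=142, FN=69+53+67+54=243 → 586/971 = 0.6035
  it: TP=354, FP=49+16+67+9=141, FN=46+51+59+47=203 → 708/1052 = 0.6730
  de: TP=321, FP=61+14+54+47=176, FN=3+12+14+9=38 → 642/856 = 0.7500
Lowest is class 'fr' with F1 score = 0.493.

0.493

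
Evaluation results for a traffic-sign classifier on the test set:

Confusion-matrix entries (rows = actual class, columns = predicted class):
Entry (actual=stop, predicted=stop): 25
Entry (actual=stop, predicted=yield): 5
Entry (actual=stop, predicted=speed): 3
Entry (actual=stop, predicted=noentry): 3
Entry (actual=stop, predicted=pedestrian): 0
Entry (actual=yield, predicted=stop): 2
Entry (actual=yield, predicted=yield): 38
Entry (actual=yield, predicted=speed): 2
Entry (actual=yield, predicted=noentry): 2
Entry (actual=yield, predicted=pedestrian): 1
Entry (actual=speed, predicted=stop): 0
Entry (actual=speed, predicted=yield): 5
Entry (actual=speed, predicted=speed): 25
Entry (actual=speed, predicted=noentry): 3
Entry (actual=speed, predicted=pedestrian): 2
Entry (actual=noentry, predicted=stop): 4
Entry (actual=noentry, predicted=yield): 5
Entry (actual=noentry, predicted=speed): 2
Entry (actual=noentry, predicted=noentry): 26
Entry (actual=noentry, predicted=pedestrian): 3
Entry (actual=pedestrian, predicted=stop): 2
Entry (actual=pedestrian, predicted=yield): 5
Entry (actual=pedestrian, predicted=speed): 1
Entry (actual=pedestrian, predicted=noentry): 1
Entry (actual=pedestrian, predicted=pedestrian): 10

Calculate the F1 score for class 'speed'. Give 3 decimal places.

Treat 'speed' as positive and all other classes as negative.
F1 score = 2·TP/(2·TP+FP+FN).
speed: TP=25, FP=3+2+2+1=8, FN=0+5+3+2=10 → 50/68 = 0.7353

0.735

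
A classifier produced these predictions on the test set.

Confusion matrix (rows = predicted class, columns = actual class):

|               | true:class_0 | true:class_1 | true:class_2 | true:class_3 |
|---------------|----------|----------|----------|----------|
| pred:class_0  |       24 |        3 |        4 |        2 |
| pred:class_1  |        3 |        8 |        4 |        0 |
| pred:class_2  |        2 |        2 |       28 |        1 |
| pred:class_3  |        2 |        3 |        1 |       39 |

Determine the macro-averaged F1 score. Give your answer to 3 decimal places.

0.741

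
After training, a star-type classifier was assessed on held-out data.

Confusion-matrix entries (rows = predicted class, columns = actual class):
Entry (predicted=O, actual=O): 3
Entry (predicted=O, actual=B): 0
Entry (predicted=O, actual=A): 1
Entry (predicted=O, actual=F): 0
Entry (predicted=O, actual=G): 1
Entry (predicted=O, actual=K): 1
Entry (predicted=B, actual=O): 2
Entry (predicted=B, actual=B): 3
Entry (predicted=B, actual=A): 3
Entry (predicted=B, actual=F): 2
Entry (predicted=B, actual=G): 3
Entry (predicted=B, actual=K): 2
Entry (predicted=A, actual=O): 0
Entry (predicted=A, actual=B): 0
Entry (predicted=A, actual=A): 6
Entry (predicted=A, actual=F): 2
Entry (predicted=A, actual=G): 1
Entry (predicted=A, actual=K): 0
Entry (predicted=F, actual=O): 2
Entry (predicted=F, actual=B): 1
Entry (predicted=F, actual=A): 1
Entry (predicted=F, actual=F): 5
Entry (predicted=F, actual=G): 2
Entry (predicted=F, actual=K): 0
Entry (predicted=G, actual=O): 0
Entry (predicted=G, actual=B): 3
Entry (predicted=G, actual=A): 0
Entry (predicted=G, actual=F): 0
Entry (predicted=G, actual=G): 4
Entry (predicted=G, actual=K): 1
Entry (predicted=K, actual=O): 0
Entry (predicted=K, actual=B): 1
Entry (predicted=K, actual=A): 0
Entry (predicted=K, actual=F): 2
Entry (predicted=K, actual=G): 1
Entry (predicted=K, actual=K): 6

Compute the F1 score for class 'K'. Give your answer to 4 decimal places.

Take TP from the diagonal, FP from the rest of the 'K' prediction marginal, FN from the rest of the 'K' actual marginal.
F1 score = 2·TP/(2·TP+FP+FN).
K: TP=6, FP=0+1+0+2+1=4, FN=1+2+0+0+1=4 → 12/20 = 0.60000

0.6000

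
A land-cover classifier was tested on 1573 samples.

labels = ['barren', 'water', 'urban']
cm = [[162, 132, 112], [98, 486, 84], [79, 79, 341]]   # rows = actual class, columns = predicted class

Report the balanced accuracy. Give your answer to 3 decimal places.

0.603

Balanced accuracy = mean of per-class recall.
  barren: recall = 162/406 = 0.3990
  water: recall = 486/668 = 0.7275
  urban: recall = 341/499 = 0.6834
Mean = (0.3990 + 0.7275 + 0.6834) / 3 = 0.603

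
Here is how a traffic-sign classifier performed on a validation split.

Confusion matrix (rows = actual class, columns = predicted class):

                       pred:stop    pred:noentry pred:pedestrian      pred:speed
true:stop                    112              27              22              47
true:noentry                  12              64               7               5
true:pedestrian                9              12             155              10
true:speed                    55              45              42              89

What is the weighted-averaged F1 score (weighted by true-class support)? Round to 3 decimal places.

Per-class F1 score (2·TP/(2·TP+FP+FN)):
  stop: TP=112, FP=12+9+55=76, FN=27+22+47=96 → 224/396 = 0.5657
  noentry: TP=64, FP=27+12+45=84, FN=12+7+5=24 → 128/236 = 0.5424
  pedestrian: TP=155, FP=22+7+42=71, FN=9+12+10=31 → 310/412 = 0.7524
  speed: TP=89, FP=47+5+10=62, FN=55+45+42=142 → 178/382 = 0.4660
Weighted-F1 score = Σ (supportᵢ/N)·F1 scoreᵢ with N=713: (208/713)·0.5657 + (88/713)·0.5424 + (186/713)·0.7524 + (231/713)·0.4660 = 0.579

0.579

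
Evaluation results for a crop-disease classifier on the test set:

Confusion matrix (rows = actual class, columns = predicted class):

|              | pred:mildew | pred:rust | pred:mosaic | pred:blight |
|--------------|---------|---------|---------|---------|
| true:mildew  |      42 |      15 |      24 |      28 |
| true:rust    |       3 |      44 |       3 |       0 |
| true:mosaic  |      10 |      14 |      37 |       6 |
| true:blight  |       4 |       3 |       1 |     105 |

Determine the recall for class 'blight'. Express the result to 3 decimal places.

One-vs-rest for 'blight': TP = diagonal; FP = other classes predicted 'blight'; FN = 'blight' predicted as other.
recall = TP/(TP+FN).
blight: TP=105, FN=4+3+1=8 → 105/113 = 0.9292

0.929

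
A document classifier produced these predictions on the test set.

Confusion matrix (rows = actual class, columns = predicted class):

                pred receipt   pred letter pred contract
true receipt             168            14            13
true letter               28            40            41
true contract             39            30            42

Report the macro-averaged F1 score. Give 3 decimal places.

Per-class F1 score (2·TP/(2·TP+FP+FN)):
  receipt: TP=168, FP=28+39=67, FN=14+13=27 → 336/430 = 0.7814
  letter: TP=40, FP=14+30=44, FN=28+41=69 → 80/193 = 0.4145
  contract: TP=42, FP=13+41=54, FN=39+30=69 → 84/207 = 0.4058
Macro-F1 score = mean = (0.7814 + 0.4145 + 0.4058) / 3 = 0.534

0.534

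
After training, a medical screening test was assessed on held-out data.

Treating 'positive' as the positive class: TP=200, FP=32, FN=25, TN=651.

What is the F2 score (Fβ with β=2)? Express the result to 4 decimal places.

Fβ = (1+β²)·TP / ((1+β²)·TP + β²·FN + FP), with β²=4
= 5·200 / (5·200 + 4·25 + 32) = 0.8834

0.8834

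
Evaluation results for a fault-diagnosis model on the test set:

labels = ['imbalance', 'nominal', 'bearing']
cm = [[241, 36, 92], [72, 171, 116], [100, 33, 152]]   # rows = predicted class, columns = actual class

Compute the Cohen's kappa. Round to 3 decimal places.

Observed agreement pₒ = trace/N = 564/1013 = 0.5568
Expected agreement pₑ = Σ (rowᵢ·colᵢ)/N² = (413·369 + 240·359 + 360·285)/1013² = 0.3325
κ = (pₒ − pₑ)/(1 − pₑ) = (0.5568 − 0.3325)/(1 − 0.3325) = 0.336

0.336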